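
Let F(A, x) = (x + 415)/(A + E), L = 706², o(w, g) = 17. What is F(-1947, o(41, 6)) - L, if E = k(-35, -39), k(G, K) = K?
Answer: -164982388/331 ≈ -4.9844e+5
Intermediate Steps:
E = -39
L = 498436
F(A, x) = (415 + x)/(-39 + A) (F(A, x) = (x + 415)/(A - 39) = (415 + x)/(-39 + A))
F(-1947, o(41, 6)) - L = (415 + 17)/(-39 - 1947) - 1*498436 = 432/(-1986) - 498436 = -1/1986*432 - 498436 = -72/331 - 498436 = -164982388/331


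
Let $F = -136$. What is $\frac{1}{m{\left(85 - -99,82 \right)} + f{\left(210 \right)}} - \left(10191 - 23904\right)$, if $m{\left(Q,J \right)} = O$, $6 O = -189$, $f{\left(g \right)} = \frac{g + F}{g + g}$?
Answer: $\frac{45101952}{3289} \approx 13713.0$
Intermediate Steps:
$f{\left(g \right)} = \frac{-136 + g}{2 g}$ ($f{\left(g \right)} = \frac{g - 136}{g + g} = \frac{-136 + g}{2 g}$)
$O = - \frac{63}{2}$ ($O = \frac{1}{6} \left(-189\right) = - \frac{63}{2} \approx -31.5$)
$m{\left(Q,J \right)} = - \frac{63}{2}$
$\frac{1}{m{\left(85 - -99,82 \right)} + f{\left(210 \right)}} - \left(10191 - 23904\right) = \frac{1}{- \frac{63}{2} + \frac{-136 + 210}{2 \cdot 210}} - \left(10191 - 23904\right) = \frac{1}{- \frac{63}{2} + \frac{1}{2} \cdot \frac{1}{210} \cdot 74} - -13713 = \frac{1}{- \frac{63}{2} + \frac{37}{210}} + 13713 = \frac{1}{- \frac{3289}{105}} + 13713 = - \frac{105}{3289} + 13713 = \frac{45101952}{3289}$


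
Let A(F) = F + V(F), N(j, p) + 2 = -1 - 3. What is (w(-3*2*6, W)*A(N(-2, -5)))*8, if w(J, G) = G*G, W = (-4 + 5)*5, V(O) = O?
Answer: -2400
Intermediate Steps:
N(j, p) = -6 (N(j, p) = -2 + (-1 - 3) = -2 - 4 = -6)
A(F) = 2*F (A(F) = F + F = 2*F)
W = 5 (W = 1*5 = 5)
w(J, G) = G²
(w(-3*2*6, W)*A(N(-2, -5)))*8 = (5²*(2*(-6)))*8 = (25*(-12))*8 = -300*8 = -2400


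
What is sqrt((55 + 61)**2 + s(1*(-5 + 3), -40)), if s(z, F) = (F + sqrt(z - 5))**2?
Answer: sqrt(15049 - 80*I*sqrt(7)) ≈ 122.68 - 0.8627*I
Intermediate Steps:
s(z, F) = (F + sqrt(-5 + z))**2
sqrt((55 + 61)**2 + s(1*(-5 + 3), -40)) = sqrt((55 + 61)**2 + (-40 + sqrt(-5 + 1*(-5 + 3)))**2) = sqrt(116**2 + (-40 + sqrt(-5 + 1*(-2)))**2) = sqrt(13456 + (-40 + sqrt(-5 - 2))**2) = sqrt(13456 + (-40 + sqrt(-7))**2) = sqrt(13456 + (-40 + I*sqrt(7))**2)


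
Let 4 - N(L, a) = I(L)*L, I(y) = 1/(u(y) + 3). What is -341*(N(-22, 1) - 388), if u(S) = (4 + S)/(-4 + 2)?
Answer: 781913/6 ≈ 1.3032e+5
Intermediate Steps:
u(S) = -2 - S/2 (u(S) = (4 + S)/(-2) = (4 + S)*(-½) = -2 - S/2)
I(y) = 1/(1 - y/2) (I(y) = 1/((-2 - y/2) + 3) = 1/(1 - y/2))
N(L, a) = 4 + 2*L/(-2 + L) (N(L, a) = 4 - (-2/(-2 + L))*L = 4 - (-2)*L/(-2 + L) = 4 + 2*L/(-2 + L))
-341*(N(-22, 1) - 388) = -341*(2*(-4 + 3*(-22))/(-2 - 22) - 388) = -341*(2*(-4 - 66)/(-24) - 388) = -341*(2*(-1/24)*(-70) - 388) = -341*(35/6 - 388) = -341*(-2293/6) = 781913/6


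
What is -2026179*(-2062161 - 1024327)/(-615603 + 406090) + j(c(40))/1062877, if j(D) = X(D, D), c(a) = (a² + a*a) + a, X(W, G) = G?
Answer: -349841890302659136/11720344679 ≈ -2.9849e+7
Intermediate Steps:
c(a) = a + 2*a² (c(a) = (a² + a²) + a = 2*a² + a = a + 2*a²)
j(D) = D
-2026179*(-2062161 - 1024327)/(-615603 + 406090) + j(c(40))/1062877 = -2026179*(-2062161 - 1024327)/(-615603 + 406090) + (40*(1 + 2*40))/1062877 = -2026179/((-209513/(-3086488))) + (40*(1 + 80))*(1/1062877) = -2026179/((-209513*(-1/3086488))) + (40*81)*(1/1062877) = -2026179/209513/3086488 + 3240*(1/1062877) = -2026179*3086488/209513 + 3240/1062877 = -329146166808/11027 + 3240/1062877 = -349841890302659136/11720344679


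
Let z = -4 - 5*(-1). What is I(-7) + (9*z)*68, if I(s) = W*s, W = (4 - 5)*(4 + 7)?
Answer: 689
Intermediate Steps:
z = 1 (z = -4 + 5 = 1)
W = -11 (W = -1*11 = -11)
I(s) = -11*s
I(-7) + (9*z)*68 = -11*(-7) + (9*1)*68 = 77 + 9*68 = 77 + 612 = 689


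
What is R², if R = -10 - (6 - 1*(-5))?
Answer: 441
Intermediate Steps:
R = -21 (R = -10 - (6 + 5) = -10 - 1*11 = -10 - 11 = -21)
R² = (-21)² = 441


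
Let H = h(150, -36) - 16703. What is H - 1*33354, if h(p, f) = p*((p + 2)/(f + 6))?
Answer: -50817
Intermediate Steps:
h(p, f) = p*(2 + p)/(6 + f) (h(p, f) = p*((2 + p)/(6 + f)) = p*(2 + p)/(6 + f))
H = -17463 (H = 150*(2 + 150)/(6 - 36) - 16703 = 150*152/(-30) - 16703 = 150*(-1/30)*152 - 16703 = -760 - 16703 = -17463)
H - 1*33354 = -17463 - 1*33354 = -17463 - 33354 = -50817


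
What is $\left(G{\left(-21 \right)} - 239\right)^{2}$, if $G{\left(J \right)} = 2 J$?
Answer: $78961$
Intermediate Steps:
$\left(G{\left(-21 \right)} - 239\right)^{2} = \left(2 \left(-21\right) - 239\right)^{2} = \left(-42 - 239\right)^{2} = \left(-281\right)^{2} = 78961$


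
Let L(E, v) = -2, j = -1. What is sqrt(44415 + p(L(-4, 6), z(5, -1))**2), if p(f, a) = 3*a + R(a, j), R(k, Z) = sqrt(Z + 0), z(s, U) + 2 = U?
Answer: sqrt(44495 - 18*I) ≈ 210.94 - 0.0427*I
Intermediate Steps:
z(s, U) = -2 + U
R(k, Z) = sqrt(Z)
p(f, a) = I + 3*a (p(f, a) = 3*a + sqrt(-1) = 3*a + I = I + 3*a)
sqrt(44415 + p(L(-4, 6), z(5, -1))**2) = sqrt(44415 + (I + 3*(-2 - 1))**2) = sqrt(44415 + (I + 3*(-3))**2) = sqrt(44415 + (I - 9)**2) = sqrt(44415 + (-9 + I)**2)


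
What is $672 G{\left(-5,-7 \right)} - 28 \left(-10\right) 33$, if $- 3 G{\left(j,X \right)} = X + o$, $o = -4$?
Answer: $11704$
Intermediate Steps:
$G{\left(j,X \right)} = \frac{4}{3} - \frac{X}{3}$ ($G{\left(j,X \right)} = - \frac{X - 4}{3} = - \frac{-4 + X}{3} = \frac{4}{3} - \frac{X}{3}$)
$672 G{\left(-5,-7 \right)} - 28 \left(-10\right) 33 = 672 \left(\frac{4}{3} - - \frac{7}{3}\right) - 28 \left(-10\right) 33 = 672 \left(\frac{4}{3} + \frac{7}{3}\right) - \left(-280\right) 33 = 672 \cdot \frac{11}{3} - -9240 = 2464 + 9240 = 11704$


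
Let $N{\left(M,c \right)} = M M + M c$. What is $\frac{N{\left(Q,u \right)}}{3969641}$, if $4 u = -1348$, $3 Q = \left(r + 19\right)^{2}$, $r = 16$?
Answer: $\frac{262150}{35726769} \approx 0.0073376$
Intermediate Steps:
$Q = \frac{1225}{3}$ ($Q = \frac{\left(16 + 19\right)^{2}}{3} = \frac{35^{2}}{3} = \frac{1}{3} \cdot 1225 = \frac{1225}{3} \approx 408.33$)
$u = -337$ ($u = \frac{1}{4} \left(-1348\right) = -337$)
$N{\left(M,c \right)} = M^{2} + M c$
$\frac{N{\left(Q,u \right)}}{3969641} = \frac{\frac{1225}{3} \left(\frac{1225}{3} - 337\right)}{3969641} = \frac{1225}{3} \cdot \frac{214}{3} \cdot \frac{1}{3969641} = \frac{262150}{9} \cdot \frac{1}{3969641} = \frac{262150}{35726769}$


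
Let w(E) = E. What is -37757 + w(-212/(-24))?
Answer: -226489/6 ≈ -37748.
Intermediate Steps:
-37757 + w(-212/(-24)) = -37757 - 212/(-24) = -37757 - 212*(-1/24) = -37757 + 53/6 = -226489/6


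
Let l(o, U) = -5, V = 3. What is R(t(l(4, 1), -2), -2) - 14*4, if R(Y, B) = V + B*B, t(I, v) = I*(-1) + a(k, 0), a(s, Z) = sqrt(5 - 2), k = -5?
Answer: -49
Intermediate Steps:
a(s, Z) = sqrt(3)
t(I, v) = sqrt(3) - I (t(I, v) = I*(-1) + sqrt(3) = -I + sqrt(3) = sqrt(3) - I)
R(Y, B) = 3 + B**2 (R(Y, B) = 3 + B*B = 3 + B**2)
R(t(l(4, 1), -2), -2) - 14*4 = (3 + (-2)**2) - 14*4 = (3 + 4) - 56 = 7 - 56 = -49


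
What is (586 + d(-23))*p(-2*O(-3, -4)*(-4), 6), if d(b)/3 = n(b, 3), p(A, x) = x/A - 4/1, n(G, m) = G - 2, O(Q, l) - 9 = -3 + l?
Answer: -14819/8 ≈ -1852.4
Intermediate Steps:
O(Q, l) = 6 + l (O(Q, l) = 9 + (-3 + l) = 6 + l)
n(G, m) = -2 + G
p(A, x) = -4 + x/A (p(A, x) = x/A - 4*1 = x/A - 4 = -4 + x/A)
d(b) = -6 + 3*b (d(b) = 3*(-2 + b) = -6 + 3*b)
(586 + d(-23))*p(-2*O(-3, -4)*(-4), 6) = (586 + (-6 + 3*(-23)))*(-4 + 6/((-2*(6 - 4)*(-4)))) = (586 + (-6 - 69))*(-4 + 6/((-2*2*(-4)))) = (586 - 75)*(-4 + 6/((-4*(-4)))) = 511*(-4 + 6/16) = 511*(-4 + 6*(1/16)) = 511*(-4 + 3/8) = 511*(-29/8) = -14819/8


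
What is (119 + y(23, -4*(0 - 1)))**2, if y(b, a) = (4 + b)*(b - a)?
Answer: 399424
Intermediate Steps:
(119 + y(23, -4*(0 - 1)))**2 = (119 + (23**2 - (-16)*(0 - 1) + 4*23 - 1*(-4*(0 - 1))*23))**2 = (119 + (529 - (-16)*(-1) + 92 - 1*(-4*(-1))*23))**2 = (119 + (529 - 4*4 + 92 - 1*4*23))**2 = (119 + (529 - 16 + 92 - 92))**2 = (119 + 513)**2 = 632**2 = 399424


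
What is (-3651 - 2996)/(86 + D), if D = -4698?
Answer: 6647/4612 ≈ 1.4412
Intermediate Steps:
(-3651 - 2996)/(86 + D) = (-3651 - 2996)/(86 - 4698) = -6647/(-4612) = -6647*(-1/4612) = 6647/4612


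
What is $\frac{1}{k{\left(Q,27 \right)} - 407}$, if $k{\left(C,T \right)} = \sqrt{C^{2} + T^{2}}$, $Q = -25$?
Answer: $- \frac{407}{164295} - \frac{\sqrt{1354}}{164295} \approx -0.0027012$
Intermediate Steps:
$\frac{1}{k{\left(Q,27 \right)} - 407} = \frac{1}{\sqrt{\left(-25\right)^{2} + 27^{2}} - 407} = \frac{1}{\sqrt{625 + 729} - 407} = \frac{1}{\sqrt{1354} - 407} = \frac{1}{-407 + \sqrt{1354}}$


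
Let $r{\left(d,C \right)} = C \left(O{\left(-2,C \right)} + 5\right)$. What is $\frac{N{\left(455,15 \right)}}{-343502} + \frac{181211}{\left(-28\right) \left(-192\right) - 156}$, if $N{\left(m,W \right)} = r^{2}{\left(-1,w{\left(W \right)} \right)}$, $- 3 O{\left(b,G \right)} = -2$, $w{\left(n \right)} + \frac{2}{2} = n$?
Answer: $\frac{609936151}{17579220} \approx 34.696$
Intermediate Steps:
$w{\left(n \right)} = -1 + n$
$O{\left(b,G \right)} = \frac{2}{3}$ ($O{\left(b,G \right)} = \left(- \frac{1}{3}\right) \left(-2\right) = \frac{2}{3}$)
$r{\left(d,C \right)} = \frac{17 C}{3}$ ($r{\left(d,C \right)} = C \left(\frac{2}{3} + 5\right) = C \frac{17}{3} = \frac{17 C}{3}$)
$N{\left(m,W \right)} = \left(- \frac{17}{3} + \frac{17 W}{3}\right)^{2}$ ($N{\left(m,W \right)} = \left(\frac{17 \left(-1 + W\right)}{3}\right)^{2} = \left(- \frac{17}{3} + \frac{17 W}{3}\right)^{2}$)
$\frac{N{\left(455,15 \right)}}{-343502} + \frac{181211}{\left(-28\right) \left(-192\right) - 156} = \frac{\frac{289}{9} \left(-1 + 15\right)^{2}}{-343502} + \frac{181211}{\left(-28\right) \left(-192\right) - 156} = \frac{289 \cdot 14^{2}}{9} \left(- \frac{1}{343502}\right) + \frac{181211}{5376 - 156} = \frac{289}{9} \cdot 196 \left(- \frac{1}{343502}\right) + \frac{181211}{5220} = \frac{56644}{9} \left(- \frac{1}{343502}\right) + 181211 \cdot \frac{1}{5220} = - \frac{1666}{90927} + \frac{181211}{5220} = \frac{609936151}{17579220}$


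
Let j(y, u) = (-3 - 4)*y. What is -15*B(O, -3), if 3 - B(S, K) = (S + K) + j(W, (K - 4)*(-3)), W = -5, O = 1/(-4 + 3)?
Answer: 420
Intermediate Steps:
O = -1 (O = 1/(-1) = -1)
j(y, u) = -7*y
B(S, K) = -32 - K - S (B(S, K) = 3 - ((S + K) - 7*(-5)) = 3 - ((K + S) + 35) = 3 - (35 + K + S) = 3 + (-35 - K - S) = -32 - K - S)
-15*B(O, -3) = -15*(-32 - 1*(-3) - 1*(-1)) = -15*(-32 + 3 + 1) = -15*(-28) = 420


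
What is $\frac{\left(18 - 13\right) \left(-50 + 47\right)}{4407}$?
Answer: $- \frac{5}{1469} \approx -0.0034037$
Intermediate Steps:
$\frac{\left(18 - 13\right) \left(-50 + 47\right)}{4407} = 5 \left(-3\right) \frac{1}{4407} = \left(-15\right) \frac{1}{4407} = - \frac{5}{1469}$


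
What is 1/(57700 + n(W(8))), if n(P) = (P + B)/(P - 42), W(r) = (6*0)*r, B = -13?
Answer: 42/2423413 ≈ 1.7331e-5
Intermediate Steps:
W(r) = 0 (W(r) = 0*r = 0)
n(P) = (-13 + P)/(-42 + P) (n(P) = (P - 13)/(P - 42) = (-13 + P)/(-42 + P))
1/(57700 + n(W(8))) = 1/(57700 + (-13 + 0)/(-42 + 0)) = 1/(57700 - 13/(-42)) = 1/(57700 - 1/42*(-13)) = 1/(57700 + 13/42) = 1/(2423413/42) = 42/2423413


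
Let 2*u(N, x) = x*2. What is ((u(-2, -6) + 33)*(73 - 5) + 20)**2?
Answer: 3444736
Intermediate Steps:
u(N, x) = x (u(N, x) = (x*2)/2 = (2*x)/2 = x)
((u(-2, -6) + 33)*(73 - 5) + 20)**2 = ((-6 + 33)*(73 - 5) + 20)**2 = (27*68 + 20)**2 = (1836 + 20)**2 = 1856**2 = 3444736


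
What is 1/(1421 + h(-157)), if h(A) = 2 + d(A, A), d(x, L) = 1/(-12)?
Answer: 12/17075 ≈ 0.00070278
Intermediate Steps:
d(x, L) = -1/12
h(A) = 23/12 (h(A) = 2 - 1/12 = 23/12)
1/(1421 + h(-157)) = 1/(1421 + 23/12) = 1/(17075/12) = 12/17075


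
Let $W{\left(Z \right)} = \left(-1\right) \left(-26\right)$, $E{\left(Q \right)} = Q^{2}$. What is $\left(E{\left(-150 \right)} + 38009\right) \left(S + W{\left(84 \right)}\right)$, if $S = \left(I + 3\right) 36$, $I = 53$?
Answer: $123559378$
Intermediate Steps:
$W{\left(Z \right)} = 26$
$S = 2016$ ($S = \left(53 + 3\right) 36 = 56 \cdot 36 = 2016$)
$\left(E{\left(-150 \right)} + 38009\right) \left(S + W{\left(84 \right)}\right) = \left(\left(-150\right)^{2} + 38009\right) \left(2016 + 26\right) = \left(22500 + 38009\right) 2042 = 60509 \cdot 2042 = 123559378$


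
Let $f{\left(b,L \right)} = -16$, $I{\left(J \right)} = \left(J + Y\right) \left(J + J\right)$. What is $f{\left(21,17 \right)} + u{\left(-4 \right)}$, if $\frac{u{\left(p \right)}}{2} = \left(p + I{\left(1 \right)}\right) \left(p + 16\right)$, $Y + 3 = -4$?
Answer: $-400$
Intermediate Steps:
$Y = -7$ ($Y = -3 - 4 = -7$)
$I{\left(J \right)} = 2 J \left(-7 + J\right)$ ($I{\left(J \right)} = \left(J - 7\right) \left(J + J\right) = \left(-7 + J\right) 2 J = 2 J \left(-7 + J\right)$)
$u{\left(p \right)} = 2 \left(-12 + p\right) \left(16 + p\right)$ ($u{\left(p \right)} = 2 \left(p + 2 \cdot 1 \left(-7 + 1\right)\right) \left(p + 16\right) = 2 \left(p + 2 \cdot 1 \left(-6\right)\right) \left(16 + p\right) = 2 \left(p - 12\right) \left(16 + p\right) = 2 \left(-12 + p\right) \left(16 + p\right)$)
$f{\left(21,17 \right)} + u{\left(-4 \right)} = -16 + \left(-384 + 2 \left(-4\right)^{2} + 8 \left(-4\right)\right) = -16 - 384 = -400$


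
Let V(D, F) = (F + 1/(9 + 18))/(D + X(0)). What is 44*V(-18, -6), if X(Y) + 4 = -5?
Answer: 7084/729 ≈ 9.7174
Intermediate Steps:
X(Y) = -9 (X(Y) = -4 - 5 = -9)
V(D, F) = (1/27 + F)/(-9 + D) (V(D, F) = (F + 1/(9 + 18))/(D - 9) = (F + 1/27)/(-9 + D) = (1/27 + F)/(-9 + D))
44*V(-18, -6) = 44*((1/27 - 6)/(-9 - 18)) = 44*(-161/27/(-27)) = 44*(-1/27*(-161/27)) = 44*(161/729) = 7084/729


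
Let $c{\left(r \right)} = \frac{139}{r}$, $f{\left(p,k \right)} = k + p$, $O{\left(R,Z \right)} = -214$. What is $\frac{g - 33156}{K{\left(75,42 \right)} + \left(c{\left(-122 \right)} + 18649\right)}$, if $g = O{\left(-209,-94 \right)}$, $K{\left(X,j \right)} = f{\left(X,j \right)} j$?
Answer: $- \frac{4071140}{2874547} \approx -1.4163$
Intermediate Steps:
$K{\left(X,j \right)} = j \left(X + j\right)$ ($K{\left(X,j \right)} = \left(j + X\right) j = \left(X + j\right) j = j \left(X + j\right)$)
$g = -214$
$\frac{g - 33156}{K{\left(75,42 \right)} + \left(c{\left(-122 \right)} + 18649\right)} = \frac{-214 - 33156}{42 \left(75 + 42\right) + \left(\frac{139}{-122} + 18649\right)} = - \frac{33370}{42 \cdot 117 + \left(139 \left(- \frac{1}{122}\right) + 18649\right)} = - \frac{33370}{4914 + \left(- \frac{139}{122} + 18649\right)} = - \frac{33370}{4914 + \frac{2275039}{122}} = - \frac{33370}{\frac{2874547}{122}} = \left(-33370\right) \frac{122}{2874547} = - \frac{4071140}{2874547}$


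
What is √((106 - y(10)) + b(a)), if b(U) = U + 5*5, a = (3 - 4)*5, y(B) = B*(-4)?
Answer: √166 ≈ 12.884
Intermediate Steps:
y(B) = -4*B
a = -5 (a = -1*5 = -5)
b(U) = 25 + U (b(U) = U + 25 = 25 + U)
√((106 - y(10)) + b(a)) = √((106 - (-4)*10) + (25 - 5)) = √((106 - 1*(-40)) + 20) = √((106 + 40) + 20) = √(146 + 20) = √166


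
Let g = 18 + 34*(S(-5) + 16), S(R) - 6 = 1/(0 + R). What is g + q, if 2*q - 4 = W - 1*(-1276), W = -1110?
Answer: 4221/5 ≈ 844.20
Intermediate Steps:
S(R) = 6 + 1/R (S(R) = 6 + 1/(0 + R) = 6 + 1/R)
g = 3796/5 (g = 18 + 34*((6 + 1/(-5)) + 16) = 18 + 34*((6 - 1/5) + 16) = 18 + 34*(29/5 + 16) = 18 + 34*(109/5) = 18 + 3706/5 = 3796/5 ≈ 759.20)
q = 85 (q = 2 + (-1110 - 1*(-1276))/2 = 2 + (-1110 + 1276)/2 = 2 + (1/2)*166 = 2 + 83 = 85)
g + q = 3796/5 + 85 = 4221/5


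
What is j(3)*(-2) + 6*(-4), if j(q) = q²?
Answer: -42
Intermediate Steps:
j(3)*(-2) + 6*(-4) = 3²*(-2) + 6*(-4) = 9*(-2) - 24 = -18 - 24 = -42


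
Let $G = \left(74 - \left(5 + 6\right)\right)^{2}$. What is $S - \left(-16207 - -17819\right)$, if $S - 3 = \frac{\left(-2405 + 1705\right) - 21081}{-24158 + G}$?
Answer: $- \frac{32462320}{20189} \approx -1607.9$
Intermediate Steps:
$G = 3969$ ($G = \left(74 - 11\right)^{2} = 63^{2} = 3969$)
$S = \frac{82348}{20189}$ ($S = 3 + \frac{\left(-2405 + 1705\right) - 21081}{-24158 + 3969} = 3 + \frac{-700 - 21081}{-20189} = 3 - - \frac{21781}{20189} = 3 + \frac{21781}{20189} = \frac{82348}{20189} \approx 4.0789$)
$S - \left(-16207 - -17819\right) = \frac{82348}{20189} - \left(-16207 - -17819\right) = \frac{82348}{20189} - \left(-16207 + 17819\right) = \frac{82348}{20189} - 1612 = - \frac{32462320}{20189}$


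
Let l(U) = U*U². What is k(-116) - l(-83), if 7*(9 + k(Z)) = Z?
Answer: 4002330/7 ≈ 5.7176e+5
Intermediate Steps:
k(Z) = -9 + Z/7
l(U) = U³
k(-116) - l(-83) = (-9 + (⅐)*(-116)) - 1*(-83)³ = (-9 - 116/7) - 1*(-571787) = -179/7 + 571787 = 4002330/7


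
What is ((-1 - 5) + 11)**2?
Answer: 25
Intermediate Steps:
((-1 - 5) + 11)**2 = (-6 + 11)**2 = 5**2 = 25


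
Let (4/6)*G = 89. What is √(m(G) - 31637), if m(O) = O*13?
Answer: I*√119606/2 ≈ 172.92*I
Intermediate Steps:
G = 267/2 (G = (3/2)*89 = 267/2 ≈ 133.50)
m(O) = 13*O
√(m(G) - 31637) = √(13*(267/2) - 31637) = √(3471/2 - 31637) = √(-59803/2) = I*√119606/2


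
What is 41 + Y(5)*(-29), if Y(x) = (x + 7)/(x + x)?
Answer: 31/5 ≈ 6.2000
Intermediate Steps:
Y(x) = (7 + x)/(2*x) (Y(x) = (7 + x)/((2*x)) = (7 + x)*(1/(2*x)) = (7 + x)/(2*x))
41 + Y(5)*(-29) = 41 + ((½)*(7 + 5)/5)*(-29) = 41 + ((½)*(⅕)*12)*(-29) = 41 + (6/5)*(-29) = 41 - 174/5 = 31/5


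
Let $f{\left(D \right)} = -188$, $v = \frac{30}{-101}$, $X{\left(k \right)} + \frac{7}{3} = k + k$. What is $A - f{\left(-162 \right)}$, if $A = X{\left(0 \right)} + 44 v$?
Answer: $\frac{52297}{303} \approx 172.6$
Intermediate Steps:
$X{\left(k \right)} = - \frac{7}{3} + 2 k$ ($X{\left(k \right)} = - \frac{7}{3} + \left(k + k\right) = - \frac{7}{3} + 2 k$)
$v = - \frac{30}{101}$ ($v = 30 \left(- \frac{1}{101}\right) = - \frac{30}{101} \approx -0.29703$)
$A = - \frac{4667}{303}$ ($A = \left(- \frac{7}{3} + 2 \cdot 0\right) + 44 \left(- \frac{30}{101}\right) = \left(- \frac{7}{3} + 0\right) - \frac{1320}{101} = - \frac{7}{3} - \frac{1320}{101} = - \frac{4667}{303} \approx -15.403$)
$A - f{\left(-162 \right)} = - \frac{4667}{303} - -188 = - \frac{4667}{303} + 188 = \frac{52297}{303}$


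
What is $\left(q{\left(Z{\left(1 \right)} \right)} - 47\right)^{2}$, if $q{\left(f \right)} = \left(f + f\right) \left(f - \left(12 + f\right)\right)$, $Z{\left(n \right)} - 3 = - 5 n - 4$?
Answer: $9409$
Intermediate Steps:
$Z{\left(n \right)} = -1 - 5 n$ ($Z{\left(n \right)} = 3 - \left(4 + 5 n\right) = -1 - 5 n$)
$q{\left(f \right)} = - 24 f$ ($q{\left(f \right)} = 2 f \left(-12\right) = - 24 f$)
$\left(q{\left(Z{\left(1 \right)} \right)} - 47\right)^{2} = \left(- 24 \left(-1 - 5\right) - 47\right)^{2} = \left(\left(-24\right) \left(-6\right) - 47\right)^{2} = \left(144 - 47\right)^{2} = 97^{2} = 9409$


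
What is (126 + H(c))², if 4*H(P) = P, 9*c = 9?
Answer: 255025/16 ≈ 15939.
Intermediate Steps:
c = 1 (c = (⅑)*9 = 1)
H(P) = P/4
(126 + H(c))² = (126 + (¼)*1)² = (126 + ¼)² = (505/4)² = 255025/16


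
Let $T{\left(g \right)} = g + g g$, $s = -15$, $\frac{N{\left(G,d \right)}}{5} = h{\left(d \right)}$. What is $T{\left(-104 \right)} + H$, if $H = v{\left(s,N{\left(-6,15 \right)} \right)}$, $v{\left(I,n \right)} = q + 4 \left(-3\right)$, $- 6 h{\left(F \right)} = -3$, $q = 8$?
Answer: $10708$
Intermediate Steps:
$h{\left(F \right)} = \frac{1}{2}$ ($h{\left(F \right)} = \left(- \frac{1}{6}\right) \left(-3\right) = \frac{1}{2}$)
$N{\left(G,d \right)} = \frac{5}{2}$ ($N{\left(G,d \right)} = 5 \cdot \frac{1}{2} = \frac{5}{2}$)
$v{\left(I,n \right)} = -4$ ($v{\left(I,n \right)} = 8 + 4 \left(-3\right) = 8 - 12 = -4$)
$H = -4$
$T{\left(g \right)} = g + g^{2}$
$T{\left(-104 \right)} + H = - 104 \left(1 - 104\right) - 4 = \left(-104\right) \left(-103\right) - 4 = 10712 - 4 = 10708$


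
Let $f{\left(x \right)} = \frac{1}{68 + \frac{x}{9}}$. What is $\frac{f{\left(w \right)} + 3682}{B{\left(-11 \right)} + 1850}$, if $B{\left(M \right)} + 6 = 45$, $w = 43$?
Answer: $\frac{2411719}{1237295} \approx 1.9492$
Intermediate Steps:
$B{\left(M \right)} = 39$ ($B{\left(M \right)} = -6 + 45 = 39$)
$f{\left(x \right)} = \frac{1}{68 + \frac{x}{9}}$ ($f{\left(x \right)} = \frac{1}{68 + x \frac{1}{9}} = \frac{1}{68 + \frac{x}{9}}$)
$\frac{f{\left(w \right)} + 3682}{B{\left(-11 \right)} + 1850} = \frac{\frac{9}{612 + 43} + 3682}{39 + 1850} = \frac{\frac{9}{655} + 3682}{1889} = \left(9 \cdot \frac{1}{655} + 3682\right) \frac{1}{1889} = \left(\frac{9}{655} + 3682\right) \frac{1}{1889} = \frac{2411719}{655} \cdot \frac{1}{1889} = \frac{2411719}{1237295}$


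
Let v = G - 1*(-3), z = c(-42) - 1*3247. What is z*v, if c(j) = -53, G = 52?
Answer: -181500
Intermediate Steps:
z = -3300 (z = -53 - 1*3247 = -53 - 3247 = -3300)
v = 55 (v = 52 - 1*(-3) = 52 + 3 = 55)
z*v = -3300*55 = -181500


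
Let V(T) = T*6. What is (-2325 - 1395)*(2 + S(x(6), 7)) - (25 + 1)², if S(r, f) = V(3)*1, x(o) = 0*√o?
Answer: -75076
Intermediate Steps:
x(o) = 0
V(T) = 6*T
S(r, f) = 18 (S(r, f) = (6*3)*1 = 18*1 = 18)
(-2325 - 1395)*(2 + S(x(6), 7)) - (25 + 1)² = (-2325 - 1395)*(2 + 18) - (25 + 1)² = -3720*20 - 1*26² = -74400 - 1*676 = -74400 - 676 = -75076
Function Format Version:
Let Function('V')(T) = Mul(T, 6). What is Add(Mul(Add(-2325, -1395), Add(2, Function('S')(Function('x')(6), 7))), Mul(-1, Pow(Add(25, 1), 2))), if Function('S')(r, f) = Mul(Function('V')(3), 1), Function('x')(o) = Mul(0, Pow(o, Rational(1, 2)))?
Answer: -75076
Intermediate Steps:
Function('x')(o) = 0
Function('V')(T) = Mul(6, T)
Function('S')(r, f) = 18 (Function('S')(r, f) = Mul(Mul(6, 3), 1) = Mul(18, 1) = 18)
Add(Mul(Add(-2325, -1395), Add(2, Function('S')(Function('x')(6), 7))), Mul(-1, Pow(Add(25, 1), 2))) = Add(Mul(Add(-2325, -1395), Add(2, 18)), Mul(-1, Pow(Add(25, 1), 2))) = Add(Mul(-3720, 20), Mul(-1, Pow(26, 2))) = Add(-74400, Mul(-1, 676)) = Add(-74400, -676) = -75076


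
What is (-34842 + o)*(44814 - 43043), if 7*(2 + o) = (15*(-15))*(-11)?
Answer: -61082549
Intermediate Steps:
o = 2461/7 (o = -2 + ((15*(-15))*(-11))/7 = -2 + (-225*(-11))/7 = -2 + (1/7)*2475 = -2 + 2475/7 = 2461/7 ≈ 351.57)
(-34842 + o)*(44814 - 43043) = (-34842 + 2461/7)*(44814 - 43043) = -241433/7*1771 = -61082549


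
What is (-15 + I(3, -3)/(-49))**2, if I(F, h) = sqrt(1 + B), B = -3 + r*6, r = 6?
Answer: (735 + sqrt(34))**2/2401 ≈ 228.58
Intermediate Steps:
B = 33 (B = -3 + 6*6 = -3 + 36 = 33)
I(F, h) = sqrt(34) (I(F, h) = sqrt(1 + 33) = sqrt(34))
(-15 + I(3, -3)/(-49))**2 = (-15 + sqrt(34)/(-49))**2 = (-15 + sqrt(34)*(-1/49))**2 = (-15 - sqrt(34)/49)**2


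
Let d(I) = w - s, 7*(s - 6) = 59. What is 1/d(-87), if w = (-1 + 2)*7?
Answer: -7/52 ≈ -0.13462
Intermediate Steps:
s = 101/7 (s = 6 + (⅐)*59 = 6 + 59/7 = 101/7 ≈ 14.429)
w = 7 (w = 1*7 = 7)
d(I) = -52/7 (d(I) = 7 - 1*101/7 = 7 - 101/7 = -52/7)
1/d(-87) = 1/(-52/7) = -7/52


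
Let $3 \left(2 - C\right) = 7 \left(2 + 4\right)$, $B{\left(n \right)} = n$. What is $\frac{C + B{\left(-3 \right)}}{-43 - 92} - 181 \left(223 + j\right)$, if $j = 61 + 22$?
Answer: $- \frac{498473}{9} \approx -55386.0$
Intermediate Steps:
$C = -12$ ($C = 2 - \frac{7 \left(2 + 4\right)}{3} = 2 - \frac{7 \cdot 6}{3} = 2 - 14 = -12$)
$j = 83$
$\frac{C + B{\left(-3 \right)}}{-43 - 92} - 181 \left(223 + j\right) = \frac{-12 - 3}{-43 - 92} - 181 \left(223 + 83\right) = - \frac{15}{-135} - 55386 = \left(-15\right) \left(- \frac{1}{135}\right) - 55386 = \frac{1}{9} - 55386 = - \frac{498473}{9}$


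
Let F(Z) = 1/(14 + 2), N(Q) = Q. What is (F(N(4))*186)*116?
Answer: 2697/2 ≈ 1348.5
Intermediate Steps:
F(Z) = 1/16
(F(N(4))*186)*116 = ((1/16)*186)*116 = (93/8)*116 = 2697/2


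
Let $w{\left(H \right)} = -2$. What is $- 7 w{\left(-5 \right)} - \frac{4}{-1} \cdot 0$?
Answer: $0$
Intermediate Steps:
$- 7 w{\left(-5 \right)} - \frac{4}{-1} \cdot 0 = \left(-7\right) \left(-2\right) - \frac{4}{-1} \cdot 0 = 14 - 4 \left(-1\right) 0 = 14 \left(-1\right) \left(-4\right) 0 = 14 \cdot 4 \cdot 0 = 14 \cdot 0 = 0$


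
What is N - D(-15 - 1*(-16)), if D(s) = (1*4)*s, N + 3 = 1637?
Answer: 1630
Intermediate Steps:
N = 1634 (N = -3 + 1637 = 1634)
D(s) = 4*s
N - D(-15 - 1*(-16)) = 1634 - 4*(-15 - 1*(-16)) = 1634 - 4*(-15 + 16) = 1634 - 4 = 1630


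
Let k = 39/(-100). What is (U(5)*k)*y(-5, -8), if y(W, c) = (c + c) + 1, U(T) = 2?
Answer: 117/10 ≈ 11.700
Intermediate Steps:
k = -39/100 (k = 39*(-1/100) = -39/100 ≈ -0.39000)
y(W, c) = 1 + 2*c (y(W, c) = 2*c + 1 = 1 + 2*c)
(U(5)*k)*y(-5, -8) = (2*(-39/100))*(1 + 2*(-8)) = -39*(1 - 16)/50 = -39/50*(-15) = 117/10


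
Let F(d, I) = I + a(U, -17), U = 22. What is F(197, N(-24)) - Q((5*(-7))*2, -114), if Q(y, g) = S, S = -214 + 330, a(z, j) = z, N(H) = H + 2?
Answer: -116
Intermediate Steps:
N(H) = 2 + H
S = 116
Q(y, g) = 116
F(d, I) = 22 + I (F(d, I) = I + 22 = 22 + I)
F(197, N(-24)) - Q((5*(-7))*2, -114) = (22 + (2 - 24)) - 1*116 = (22 - 22) - 116 = 0 - 116 = -116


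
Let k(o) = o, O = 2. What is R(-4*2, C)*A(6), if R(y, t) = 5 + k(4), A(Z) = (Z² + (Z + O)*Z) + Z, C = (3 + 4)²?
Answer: 810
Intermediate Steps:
C = 49 (C = 7² = 49)
A(Z) = Z + Z² + Z*(2 + Z) (A(Z) = (Z² + (Z + 2)*Z) + Z = (Z² + (2 + Z)*Z) + Z = (Z² + Z*(2 + Z)) + Z = Z + Z² + Z*(2 + Z))
R(y, t) = 9 (R(y, t) = 5 + 4 = 9)
R(-4*2, C)*A(6) = 9*(6*(3 + 2*6)) = 9*(6*(3 + 12)) = 9*(6*15) = 9*90 = 810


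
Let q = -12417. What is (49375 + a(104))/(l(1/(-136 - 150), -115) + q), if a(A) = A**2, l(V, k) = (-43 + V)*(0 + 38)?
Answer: -8607313/2009312 ≈ -4.2837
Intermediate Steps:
l(V, k) = -1634 + 38*V (l(V, k) = (-43 + V)*38 = -1634 + 38*V)
(49375 + a(104))/(l(1/(-136 - 150), -115) + q) = (49375 + 104**2)/((-1634 + 38/(-136 - 150)) - 12417) = (49375 + 10816)/((-1634 + 38/(-286)) - 12417) = 60191/((-1634 + 38*(-1/286)) - 12417) = 60191/((-1634 - 19/143) - 12417) = 60191/(-233681/143 - 12417) = 60191/(-2009312/143) = 60191*(-143/2009312) = -8607313/2009312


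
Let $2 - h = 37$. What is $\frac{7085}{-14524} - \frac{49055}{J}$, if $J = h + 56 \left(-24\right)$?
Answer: $\frac{702704605}{20028596} \approx 35.085$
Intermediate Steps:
$h = -35$ ($h = 2 - 37 = -35$)
$J = -1379$ ($J = -35 + 56 \left(-24\right) = -35 - 1344 = -1379$)
$\frac{7085}{-14524} - \frac{49055}{J} = \frac{7085}{-14524} - \frac{49055}{-1379} = 7085 \left(- \frac{1}{14524}\right) - - \frac{49055}{1379} = - \frac{7085}{14524} + \frac{49055}{1379} = \frac{702704605}{20028596}$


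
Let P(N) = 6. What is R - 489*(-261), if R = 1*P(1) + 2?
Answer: 127637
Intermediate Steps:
R = 8 (R = 1*6 + 2 = 6 + 2 = 8)
R - 489*(-261) = 8 - 489*(-261) = 8 + 127629 = 127637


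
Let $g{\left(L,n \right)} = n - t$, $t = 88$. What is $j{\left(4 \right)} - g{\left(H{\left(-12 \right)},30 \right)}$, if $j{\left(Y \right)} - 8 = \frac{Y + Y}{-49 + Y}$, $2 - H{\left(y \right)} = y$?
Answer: $\frac{2962}{45} \approx 65.822$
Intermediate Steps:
$H{\left(y \right)} = 2 - y$
$g{\left(L,n \right)} = -88 + n$ ($g{\left(L,n \right)} = n - 88 = -88 + n$)
$j{\left(Y \right)} = 8 + \frac{2 Y}{-49 + Y}$ ($j{\left(Y \right)} = 8 + \frac{Y + Y}{-49 + Y} = 8 + \frac{2 Y}{-49 + Y}$)
$j{\left(4 \right)} - g{\left(H{\left(-12 \right)},30 \right)} = \frac{2 \left(-196 + 5 \cdot 4\right)}{-49 + 4} - \left(-88 + 30\right) = \frac{2 \left(-196 + 20\right)}{-45} - -58 = 2 \left(- \frac{1}{45}\right) \left(-176\right) + 58 = \frac{352}{45} + 58 = \frac{2962}{45}$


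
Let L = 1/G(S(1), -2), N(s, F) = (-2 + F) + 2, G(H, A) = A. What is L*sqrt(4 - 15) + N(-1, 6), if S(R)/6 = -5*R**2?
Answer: 6 - I*sqrt(11)/2 ≈ 6.0 - 1.6583*I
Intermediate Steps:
S(R) = -30*R**2 (S(R) = 6*(-5*R**2) = -30*R**2)
N(s, F) = F
L = -1/2 (L = 1/(-2) = -1/2 ≈ -0.50000)
L*sqrt(4 - 15) + N(-1, 6) = -sqrt(4 - 15)/2 + 6 = -I*sqrt(11)/2 + 6 = 6 - I*sqrt(11)/2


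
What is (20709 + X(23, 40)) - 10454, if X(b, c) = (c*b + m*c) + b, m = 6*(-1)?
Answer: 10958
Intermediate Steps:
m = -6
X(b, c) = b - 6*c + b*c (X(b, c) = (c*b - 6*c) + b = (b*c - 6*c) + b = (-6*c + b*c) + b = b - 6*c + b*c)
(20709 + X(23, 40)) - 10454 = (20709 + (23 - 6*40 + 23*40)) - 10454 = (20709 + (23 - 240 + 920)) - 10454 = (20709 + 703) - 10454 = 21412 - 10454 = 10958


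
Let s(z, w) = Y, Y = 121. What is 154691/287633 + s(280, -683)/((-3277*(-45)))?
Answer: 22846311908/42415800345 ≈ 0.53863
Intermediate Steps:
s(z, w) = 121
154691/287633 + s(280, -683)/((-3277*(-45))) = 154691/287633 + 121/((-3277*(-45))) = 154691*(1/287633) + 121/147465 = 154691/287633 + 121*(1/147465) = 154691/287633 + 121/147465 = 22846311908/42415800345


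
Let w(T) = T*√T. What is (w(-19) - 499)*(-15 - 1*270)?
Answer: 142215 + 5415*I*√19 ≈ 1.4222e+5 + 23603.0*I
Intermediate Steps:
w(T) = T^(3/2)
(w(-19) - 499)*(-15 - 1*270) = ((-19)^(3/2) - 499)*(-15 - 1*270) = (-19*I*√19 - 499)*(-15 - 270) = (-499 - 19*I*√19)*(-285) = 142215 + 5415*I*√19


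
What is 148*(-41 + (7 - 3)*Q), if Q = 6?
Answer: -2516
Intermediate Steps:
148*(-41 + (7 - 3)*Q) = 148*(-41 + (7 - 3)*6) = 148*(-41 + 4*6) = 148*(-41 + 24) = 148*(-17) = -2516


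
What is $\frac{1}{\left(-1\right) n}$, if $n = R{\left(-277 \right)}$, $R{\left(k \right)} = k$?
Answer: $\frac{1}{277} \approx 0.0036101$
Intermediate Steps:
$n = -277$
$\frac{1}{\left(-1\right) n} = \frac{1}{\left(-1\right) \left(-277\right)} = \frac{1}{277}$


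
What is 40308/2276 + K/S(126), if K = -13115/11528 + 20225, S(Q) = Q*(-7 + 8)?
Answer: 147294174421/826488432 ≈ 178.22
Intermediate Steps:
S(Q) = Q (S(Q) = Q*1 = Q)
K = 233140685/11528 (K = -13115*1/11528 + 20225 = -13115/11528 + 20225 = 233140685/11528 ≈ 20224.)
40308/2276 + K/S(126) = 40308/2276 + (233140685/11528)/126 = 40308*(1/2276) + (233140685/11528)*(1/126) = 10077/569 + 233140685/1452528 = 147294174421/826488432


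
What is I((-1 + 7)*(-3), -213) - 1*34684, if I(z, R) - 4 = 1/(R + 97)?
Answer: -4022881/116 ≈ -34680.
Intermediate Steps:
I(z, R) = 4 + 1/(97 + R) (I(z, R) = 4 + 1/(R + 97) = 4 + 1/(97 + R))
I((-1 + 7)*(-3), -213) - 1*34684 = (389 + 4*(-213))/(97 - 213) - 1*34684 = (389 - 852)/(-116) - 34684 = -1/116*(-463) - 34684 = 463/116 - 34684 = -4022881/116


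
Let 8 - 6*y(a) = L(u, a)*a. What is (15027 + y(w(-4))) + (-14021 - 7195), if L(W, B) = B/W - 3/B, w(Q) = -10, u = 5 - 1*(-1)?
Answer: -111419/18 ≈ -6189.9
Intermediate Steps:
u = 6 (u = 5 + 1 = 6)
L(W, B) = -3/B + B/W
y(a) = 4/3 - a*(-3/a + a/6)/6 (y(a) = 4/3 - (-3/a + a/6)*a/6 = 4/3 - a*(-3/a + a/6)/6)
(15027 + y(w(-4))) + (-14021 - 7195) = (15027 + (11/6 - 1/36*(-10)²)) + (-14021 - 7195) = (15027 + (11/6 - 1/36*100)) - 21216 = (15027 + (11/6 - 25/9)) - 21216 = (15027 - 17/18) - 21216 = 270469/18 - 21216 = -111419/18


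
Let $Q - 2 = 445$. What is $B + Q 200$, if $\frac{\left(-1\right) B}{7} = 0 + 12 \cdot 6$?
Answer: $88896$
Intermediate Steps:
$Q = 447$ ($Q = 2 + 445 = 447$)
$B = -504$ ($B = - 7 \left(0 + 12 \cdot 6\right) = - 7 \left(0 + 72\right) = \left(-7\right) 72 = -504$)
$B + Q 200 = -504 + 447 \cdot 200 = -504 + 89400 = 88896$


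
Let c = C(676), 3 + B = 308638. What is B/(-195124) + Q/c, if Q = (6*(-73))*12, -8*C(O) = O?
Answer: 1998984173/32975956 ≈ 60.619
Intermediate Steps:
B = 308635 (B = -3 + 308638 = 308635)
C(O) = -O/8
c = -169/2 (c = -1/8*676 = -169/2 ≈ -84.500)
Q = -5256 (Q = -438*12 = -5256)
B/(-195124) + Q/c = 308635/(-195124) - 5256/(-169/2) = 308635*(-1/195124) - 5256*(-2/169) = -308635/195124 + 10512/169 = 1998984173/32975956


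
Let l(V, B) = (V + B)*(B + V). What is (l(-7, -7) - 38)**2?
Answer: 24964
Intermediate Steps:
l(V, B) = (B + V)**2 (l(V, B) = (B + V)*(B + V) = (B + V)**2)
(l(-7, -7) - 38)**2 = ((-7 - 7)**2 - 38)**2 = ((-14)**2 - 38)**2 = (196 - 38)**2 = 158**2 = 24964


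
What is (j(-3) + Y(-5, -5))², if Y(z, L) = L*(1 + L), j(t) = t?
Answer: 289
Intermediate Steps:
(j(-3) + Y(-5, -5))² = (-3 - 5*(1 - 5))² = (-3 - 5*(-4))² = (-3 + 20)² = 17² = 289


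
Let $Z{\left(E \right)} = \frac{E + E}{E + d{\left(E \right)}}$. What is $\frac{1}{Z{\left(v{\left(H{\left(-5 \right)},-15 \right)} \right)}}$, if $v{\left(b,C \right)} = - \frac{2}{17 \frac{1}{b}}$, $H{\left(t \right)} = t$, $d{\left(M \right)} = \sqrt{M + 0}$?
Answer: $\frac{1}{2} + \frac{\sqrt{170}}{20} \approx 1.1519$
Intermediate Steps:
$d{\left(M \right)} = \sqrt{M}$
$v{\left(b,C \right)} = - \frac{2 b}{17}$ ($v{\left(b,C \right)} = - 2 \frac{b}{17} = - \frac{2 b}{17}$)
$Z{\left(E \right)} = \frac{2 E}{E + \sqrt{E}}$ ($Z{\left(E \right)} = \frac{E + E}{E + \sqrt{E}} = \frac{2 E}{E + \sqrt{E}}$)
$\frac{1}{Z{\left(v{\left(H{\left(-5 \right)},-15 \right)} \right)}} = \frac{1}{2 \left(\left(- \frac{2}{17}\right) \left(-5\right)\right) \frac{1}{\left(- \frac{2}{17}\right) \left(-5\right) + \sqrt{\left(- \frac{2}{17}\right) \left(-5\right)}}} = \frac{1}{2 \cdot \frac{10}{17} \frac{1}{\frac{10}{17} + \sqrt{\frac{10}{17}}}} = \frac{1}{2 \cdot \frac{10}{17} \frac{1}{\frac{10}{17} + \frac{\sqrt{170}}{17}}} = \frac{1}{\frac{20}{17} \frac{1}{\frac{10}{17} + \frac{\sqrt{170}}{17}}} = \frac{1}{2} + \frac{\sqrt{170}}{20}$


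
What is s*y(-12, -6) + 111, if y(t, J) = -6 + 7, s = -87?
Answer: 24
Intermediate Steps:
y(t, J) = 1
s*y(-12, -6) + 111 = -87*1 + 111 = -87 + 111 = 24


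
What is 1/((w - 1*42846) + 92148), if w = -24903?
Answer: 1/24399 ≈ 4.0985e-5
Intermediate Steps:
1/((w - 1*42846) + 92148) = 1/((-24903 - 1*42846) + 92148) = 1/((-24903 - 42846) + 92148) = 1/(-67749 + 92148) = 1/24399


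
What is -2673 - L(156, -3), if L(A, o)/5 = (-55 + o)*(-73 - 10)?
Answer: -26743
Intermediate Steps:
L(A, o) = 22825 - 415*o (L(A, o) = 5*((-55 + o)*(-73 - 10)) = 5*((-55 + o)*(-83)) = 5*(4565 - 83*o) = 22825 - 415*o)
-2673 - L(156, -3) = -2673 - (22825 - 415*(-3)) = -2673 - (22825 + 1245) = -2673 - 1*24070 = -2673 - 24070 = -26743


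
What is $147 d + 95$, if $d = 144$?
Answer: $21263$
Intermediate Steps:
$147 d + 95 = 147 \cdot 144 + 95 = 21168 + 95 = 21263$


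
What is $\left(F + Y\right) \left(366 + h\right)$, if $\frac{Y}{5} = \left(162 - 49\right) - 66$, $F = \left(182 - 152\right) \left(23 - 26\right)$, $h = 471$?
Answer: $121365$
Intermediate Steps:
$F = -90$ ($F = 30 \left(-3\right) = -90$)
$Y = 235$ ($Y = 5 \left(\left(162 - 49\right) - 66\right) = 5 \left(113 - 66\right) = 5 \cdot 47 = 235$)
$\left(F + Y\right) \left(366 + h\right) = \left(-90 + 235\right) \left(366 + 471\right) = 145 \cdot 837 = 121365$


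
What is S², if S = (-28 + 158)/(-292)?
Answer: 4225/21316 ≈ 0.19821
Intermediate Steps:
S = -65/146 (S = 130*(-1/292) = -65/146 ≈ -0.44521)
S² = (-65/146)² = 4225/21316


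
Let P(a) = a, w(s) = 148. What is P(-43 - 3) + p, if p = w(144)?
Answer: 102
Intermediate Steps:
p = 148
P(-43 - 3) + p = (-43 - 3) + 148 = -46 + 148 = 102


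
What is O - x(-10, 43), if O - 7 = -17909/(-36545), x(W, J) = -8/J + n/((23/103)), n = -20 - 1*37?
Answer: 9503332201/36143005 ≈ 262.94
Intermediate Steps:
n = -57 (n = -20 - 37 = -57)
x(W, J) = -5871/23 - 8/J (x(W, J) = -8/J - 57/(23/103) = -8/J - 57/(23*(1/103)) = -8/J - 57/23/103 = -8/J - 57*103/23 = -8/J - 5871/23 = -5871/23 - 8/J)
O = 273724/36545 (O = 7 - 17909/(-36545) = 7 - 17909*(-1/36545) = 7 + 17909/36545 = 273724/36545 ≈ 7.4901)
O - x(-10, 43) = 273724/36545 - (-5871/23 - 8/43) = 273724/36545 - 1*(-252637/989) = 273724/36545 + 252637/989 = 9503332201/36143005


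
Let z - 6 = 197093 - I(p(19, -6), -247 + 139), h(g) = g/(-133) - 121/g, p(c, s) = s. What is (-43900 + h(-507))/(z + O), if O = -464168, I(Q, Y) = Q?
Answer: 2959947758/18008325153 ≈ 0.16437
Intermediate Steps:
h(g) = -121/g - g/133 (h(g) = g*(-1/133) - 121/g = -g/133 - 121/g = -121/g - g/133)
z = 197105 (z = 6 + (197093 - 1*(-6)) = 6 + (197093 + 6) = 6 + 197099 = 197105)
(-43900 + h(-507))/(z + O) = (-43900 + (-121/(-507) - 1/133*(-507)))/(197105 - 464168) = (-43900 + (-121*(-1/507) + 507/133))/(-267063) = (-43900 + (121/507 + 507/133))*(-1/267063) = (-43900 + 273142/67431)*(-1/267063) = -2959947758/67431*(-1/267063) = 2959947758/18008325153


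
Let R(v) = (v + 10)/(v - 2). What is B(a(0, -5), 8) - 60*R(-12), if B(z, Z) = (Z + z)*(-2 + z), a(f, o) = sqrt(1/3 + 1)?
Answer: -488/21 + 4*sqrt(3) ≈ -16.310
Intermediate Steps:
a(f, o) = 2*sqrt(3)/3 (a(f, o) = sqrt(1/3 + 1) = sqrt(4/3) = 2*sqrt(3)/3)
B(z, Z) = (-2 + z)*(Z + z)
R(v) = (10 + v)/(-2 + v)
B(a(0, -5), 8) - 60*R(-12) = ((2*sqrt(3)/3)**2 - 2*8 - 4*sqrt(3)/3 + 8*(2*sqrt(3)/3)) - 60*(10 - 12)/(-2 - 12) = (4/3 - 16 - 4*sqrt(3)/3 + 16*sqrt(3)/3) - 60*(-2)/(-14) = (-44/3 + 4*sqrt(3)) - (-30)*(-2)/7 = (-44/3 + 4*sqrt(3)) - 60*1/7 = (-44/3 + 4*sqrt(3)) - 60/7 = -488/21 + 4*sqrt(3)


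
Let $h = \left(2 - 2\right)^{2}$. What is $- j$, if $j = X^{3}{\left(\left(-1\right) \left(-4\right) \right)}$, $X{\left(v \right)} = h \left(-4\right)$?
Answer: $0$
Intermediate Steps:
$h = 0$ ($h = 0^{2} = 0$)
$X{\left(v \right)} = 0$ ($X{\left(v \right)} = 0 \left(-4\right) = 0$)
$j = 0$ ($j = 0^{3} = 0$)
$- j = \left(-1\right) 0 = 0$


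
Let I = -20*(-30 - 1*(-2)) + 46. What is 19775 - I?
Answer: 19169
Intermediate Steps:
I = 606 (I = -20*(-30 + 2) + 46 = -20*(-28) + 46 = 560 + 46 = 606)
19775 - I = 19775 - 1*606 = 19775 - 606 = 19169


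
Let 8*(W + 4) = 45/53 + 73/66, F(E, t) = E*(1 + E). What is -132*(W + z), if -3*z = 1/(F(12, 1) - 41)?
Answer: 12095483/24380 ≈ 496.12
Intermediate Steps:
z = -1/345 (z = -1/(3*(12*(1 + 12) - 41)) = -1/(3*(12*13 - 41)) = -1/(3*(156 - 41)) = -⅓/115 = -⅓*1/115 = -1/345 ≈ -0.0028986)
W = -105097/27984 (W = -4 + (45/53 + 73/66)/8 = -4 + (⅛)*(6839/3498) = -4 + 6839/27984 = -105097/27984 ≈ -3.7556)
-132*(W + z) = -132*(-105097/27984 - 1/345) = -132*(-12095483/3218160) = 12095483/24380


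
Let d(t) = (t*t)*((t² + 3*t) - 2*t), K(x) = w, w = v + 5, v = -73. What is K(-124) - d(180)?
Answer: -1055592068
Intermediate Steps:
w = -68 (w = -73 + 5 = -68)
K(x) = -68
d(t) = t²*(t + t²)
K(-124) - d(180) = -68 - 180³*(1 + 180) = -68 - 5832000*181 = -68 - 1*1055592000 = -68 - 1055592000 = -1055592068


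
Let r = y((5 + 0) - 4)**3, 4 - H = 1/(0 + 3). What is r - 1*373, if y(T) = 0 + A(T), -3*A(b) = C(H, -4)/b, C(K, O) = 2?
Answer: -10079/27 ≈ -373.30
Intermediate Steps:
H = 11/3 (H = 4 - 1/(0 + 3) = 4 - 1/3 = 11/3 ≈ 3.6667)
A(b) = -2/(3*b)
y(T) = -2/(3*T) (y(T) = 0 - 2/(3*T) = -2/(3*T))
r = -8/27 (r = (-2/(3*((5 + 0) - 4)))**3 = (-2/(3*(5 - 4)))**3 = (-2/3/1)**3 = (-2/3*1)**3 = (-2/3)**3 = -8/27 ≈ -0.29630)
r - 1*373 = -8/27 - 1*373 = -8/27 - 373 = -10079/27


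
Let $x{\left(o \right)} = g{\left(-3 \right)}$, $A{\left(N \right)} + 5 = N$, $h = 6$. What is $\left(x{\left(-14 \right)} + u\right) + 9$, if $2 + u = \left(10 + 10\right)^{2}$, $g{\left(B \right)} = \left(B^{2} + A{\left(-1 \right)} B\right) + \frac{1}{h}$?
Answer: $\frac{2605}{6} \approx 434.17$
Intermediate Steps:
$A{\left(N \right)} = -5 + N$
$g{\left(B \right)} = \frac{1}{6} + B^{2} - 6 B$ ($g{\left(B \right)} = \left(B^{2} + \left(-5 - 1\right) B\right) + \frac{1}{6} = \left(B^{2} - 6 B\right) + \frac{1}{6} = \frac{1}{6} + B^{2} - 6 B$)
$u = 398$ ($u = -2 + \left(10 + 10\right)^{2} = -2 + 20^{2} = -2 + 400 = 398$)
$x{\left(o \right)} = \frac{163}{6}$ ($x{\left(o \right)} = \frac{1}{6} - 3 \left(-6 - 3\right) = \frac{1}{6} - -27 = \frac{1}{6} + 27 = \frac{163}{6}$)
$\left(x{\left(-14 \right)} + u\right) + 9 = \left(\frac{163}{6} + 398\right) + 9 = \frac{2551}{6} + 9 = \frac{2605}{6}$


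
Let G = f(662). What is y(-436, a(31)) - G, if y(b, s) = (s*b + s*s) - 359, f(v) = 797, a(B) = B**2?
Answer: 503369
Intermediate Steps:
y(b, s) = -359 + s**2 + b*s (y(b, s) = (b*s + s**2) - 359 = (s**2 + b*s) - 359 = -359 + s**2 + b*s)
G = 797
y(-436, a(31)) - G = (-359 + (31**2)**2 - 436*31**2) - 1*797 = (-359 + 961**2 - 436*961) - 797 = (-359 + 923521 - 418996) - 797 = 504166 - 797 = 503369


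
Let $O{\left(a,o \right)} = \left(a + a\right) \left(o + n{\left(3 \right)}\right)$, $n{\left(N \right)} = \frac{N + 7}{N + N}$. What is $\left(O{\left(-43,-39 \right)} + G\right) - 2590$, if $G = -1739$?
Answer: $- \frac{3355}{3} \approx -1118.3$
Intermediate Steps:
$n{\left(N \right)} = \frac{7 + N}{2 N}$
$O{\left(a,o \right)} = 2 a \left(\frac{5}{3} + o\right)$ ($O{\left(a,o \right)} = \left(a + a\right) \left(o + \frac{7 + 3}{2 \cdot 3}\right) = 2 a \left(o + \frac{1}{2} \cdot \frac{1}{3} \cdot 10\right) = 2 a \left(o + \frac{5}{3}\right) = 2 a \left(\frac{5}{3} + o\right)$)
$\left(O{\left(-43,-39 \right)} + G\right) - 2590 = \left(\frac{2}{3} \left(-43\right) \left(5 + 3 \left(-39\right)\right) - 1739\right) - 2590 = \left(\frac{2}{3} \left(-43\right) \left(5 - 117\right) - 1739\right) - 2590 = \left(\frac{2}{3} \left(-43\right) \left(-112\right) - 1739\right) - 2590 = \left(\frac{9632}{3} - 1739\right) - 2590 = \frac{4415}{3} - 2590 = - \frac{3355}{3}$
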